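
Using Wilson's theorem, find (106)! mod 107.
By Wilson's theorem, (106)! ≡ -1 ≡ 106 mod 107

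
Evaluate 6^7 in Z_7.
Using Fermat: 6^{6} ≡ 1 mod 7. 7 ≡ 1 mod 6. So 6^{7} ≡ 6^{1} ≡ 6 mod 7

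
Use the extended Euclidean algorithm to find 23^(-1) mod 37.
Extended GCD: 23(-8) + 37(5) = 1. So 23^(-1) ≡ -8 ≡ 29 mod 37. Verify: 23 × 29 = 667 ≡ 1 mod 37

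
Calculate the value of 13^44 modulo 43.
Using Fermat: 13^{42} ≡ 1 (mod 43). 44 ≡ 2 (mod 42). So 13^{44} ≡ 13^{2} ≡ 40 (mod 43)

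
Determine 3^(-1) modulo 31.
Since 31 is prime, by Fermat 3^(-1) ≡ 3^{29} ≡ 21 mod 31. Verify: 3 × 21 = 63 ≡ 1 mod 31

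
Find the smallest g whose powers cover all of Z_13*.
g = 2. For each prime q|12: 2^{6}≡12, 2^{4}≡3, none ≡ 1, so ord_13(2) = 12 and 2 is a primitive root.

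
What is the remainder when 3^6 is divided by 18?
By repeated squaring (mod 18): 3^{1}≡3, 3^{2}≡9, 3^{4}≡9. Then 3^{6} = 3^{4+2} ≡ 9 × 9 ≡ 9 (mod 18)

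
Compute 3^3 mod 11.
3^{3} = 27 ≡ 5 (mod 11)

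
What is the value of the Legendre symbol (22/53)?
(22/53) = 22^{26} mod 53 = -1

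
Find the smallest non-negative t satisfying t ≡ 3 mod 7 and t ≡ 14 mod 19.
M = 7 × 19 = 133. M₁ = 19, y₁ ≡ 3 mod 7. M₂ = 7, y₂ ≡ 11 mod 19. t = 3×19×3 + 14×7×11 ≡ 52 mod 133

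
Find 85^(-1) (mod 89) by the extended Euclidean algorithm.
Extended GCD: 85(22) + 89(-21) = 1. So 85^(-1) ≡ 22 (mod 89). Verify: 85 × 22 = 1870 ≡ 1 (mod 89)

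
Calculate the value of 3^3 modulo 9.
3^{3} = 27 ≡ 0 mod 9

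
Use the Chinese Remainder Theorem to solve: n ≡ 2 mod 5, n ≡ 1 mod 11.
M = 5 × 11 = 55. M₁ = 11, y₁ ≡ 1 mod 5. M₂ = 5, y₂ ≡ 9 mod 11. n = 2×11×1 + 1×5×9 ≡ 12 mod 55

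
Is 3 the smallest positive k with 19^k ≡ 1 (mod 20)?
Powers of 19 mod 20: 19^1≡19, 19^2≡1. Already 19^2≡1, so the order is 2 < 3. No, the actual order is 2.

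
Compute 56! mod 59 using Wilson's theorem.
(58)! = (56)! × (57) × (58) ≡ -1 mod 59. So (56)! ≡ -1 × [(58)(57)]^(-1) ≡ 29 mod 59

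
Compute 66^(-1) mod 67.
Since 67 is prime, by Fermat 66^(-1) ≡ 66^{65} ≡ 66 mod 67. Verify: 66 × 66 = 4356 ≡ 1 mod 67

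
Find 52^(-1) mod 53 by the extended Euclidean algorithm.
Extended GCD: 52(-1) + 53(1) = 1. So 52^(-1) ≡ -1 ≡ 52 mod 53. Verify: 52 × 52 = 2704 ≡ 1 mod 53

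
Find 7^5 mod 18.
By repeated squaring mod 18: 7^{1}≡7, 7^{2}≡13, 7^{4}≡7. Then 7^{5} = 7^{4+1} ≡ 7 × 7 ≡ 13 mod 18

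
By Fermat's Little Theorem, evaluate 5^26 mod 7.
By Fermat: 5^{6} ≡ 1 (mod 7). 26 = 4×6 + 2. So 5^{26} ≡ 5^{2} ≡ 4 (mod 7)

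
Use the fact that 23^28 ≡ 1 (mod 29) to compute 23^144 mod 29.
By Fermat: 23^{28} ≡ 1 (mod 29). 144 = 5×28 + 4. So 23^{144} ≡ 23^{4} ≡ 20 (mod 29)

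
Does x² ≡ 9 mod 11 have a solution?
By Euler's criterion: 9^{5} ≡ 1 mod 11. Since this equals 1, 9 is a QR.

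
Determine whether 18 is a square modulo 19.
By Euler's criterion: 18^{9} ≡ 18 mod 19. Since this equals -1 (≡ 18), 18 is not a QR.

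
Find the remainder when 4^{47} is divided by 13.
By Fermat: 4^{12} ≡ 1 mod 13. 47 = 3×12 + 11. So 4^{47} ≡ 4^{11} ≡ 10 mod 13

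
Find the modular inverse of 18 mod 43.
Since 43 is prime, by Fermat 18^(-1) ≡ 18^{41} ≡ 12 mod 43. Verify: 18 × 12 = 216 ≡ 1 mod 43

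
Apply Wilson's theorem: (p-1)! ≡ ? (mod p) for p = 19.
By Wilson's theorem, (18)! ≡ -1 ≡ 18 (mod 19)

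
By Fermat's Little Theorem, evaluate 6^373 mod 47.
By Fermat: 6^{46} ≡ 1 mod 47. 373 ≡ 5 mod 46. So 6^{373} ≡ 6^{5} ≡ 21 mod 47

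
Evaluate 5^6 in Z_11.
By repeated squaring (mod 11): 5^{1}≡5, 5^{2}≡3, 5^{4}≡9. Then 5^{6} = 5^{4+2} ≡ 9 × 3 ≡ 5 (mod 11)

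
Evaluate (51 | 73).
(51/73) = 51^{36} mod 73 = -1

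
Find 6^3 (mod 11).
6^{3} = 216 ≡ 7 (mod 11)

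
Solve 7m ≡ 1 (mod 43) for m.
Since 43 is prime, by Fermat 7^(-1) ≡ 7^{41} ≡ 37 (mod 43). Verify: 7 × 37 = 259 ≡ 1 (mod 43)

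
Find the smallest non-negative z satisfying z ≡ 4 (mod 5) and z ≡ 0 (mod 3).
M = 5 × 3 = 15. M₁ = 3, y₁ ≡ 2 (mod 5). M₂ = 5, y₂ ≡ 2 (mod 3). z = 4×3×2 + 0×5×2 ≡ 9 (mod 15)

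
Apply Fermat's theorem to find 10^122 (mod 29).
By Fermat: 10^{28} ≡ 1 (mod 29). 122 = 4×28 + 10. So 10^{122} ≡ 10^{10} ≡ 6 (mod 29)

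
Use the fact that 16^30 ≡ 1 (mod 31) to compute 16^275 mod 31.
By Fermat: 16^{30} ≡ 1 (mod 31). 275 ≡ 5 (mod 30). So 16^{275} ≡ 16^{5} ≡ 1 (mod 31)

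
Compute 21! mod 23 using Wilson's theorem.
(22)! = (21)! × (22) ≡ -1 mod 23. So (21)! ≡ -1 × (22)^(-1) ≡ (-1)×(-1) = 1 mod 23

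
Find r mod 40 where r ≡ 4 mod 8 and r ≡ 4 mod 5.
M = 8 × 5 = 40. M₁ = 5, y₁ ≡ 5 mod 8. M₂ = 8, y₂ ≡ 2 mod 5. r = 4×5×5 + 4×8×2 ≡ 4 mod 40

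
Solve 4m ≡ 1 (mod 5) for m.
Since 5 is prime, by Fermat 4^(-1) ≡ 4^{3} ≡ 4 (mod 5). Verify: 4 × 4 = 16 ≡ 1 (mod 5)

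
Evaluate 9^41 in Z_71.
By repeated squaring mod 71: 9^{1}≡9, 9^{2}≡10, 9^{4}≡29, 9^{8}≡60, 9^{16}≡50, 9^{32}≡15. Then 9^{41} = 9^{32+8+1} ≡ 15 × 60 × 9 ≡ 6 mod 71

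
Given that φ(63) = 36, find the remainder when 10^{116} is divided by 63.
By Euler: 10^{36} ≡ 1 (mod 63) since gcd(10, 63) = 1. 116 = 3×36 + 8. So 10^{116} ≡ 10^{8} ≡ 37 (mod 63)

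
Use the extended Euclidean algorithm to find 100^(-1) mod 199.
Extended GCD: 100(2) + 199(-1) = 1. So 100^(-1) ≡ 2 (mod 199). Verify: 100 × 2 = 200 ≡ 1 (mod 199)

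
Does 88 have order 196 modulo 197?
88^{49} ≡ 1 (mod 197) and 49 < 196, so ord_197(88) = 49 ≠ 196 and 88 is not a primitive root.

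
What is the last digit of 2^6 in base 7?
Using Fermat: 2^{6} ≡ 1 (mod 7). 6 ≡ 0 (mod 6). So 2^{6} ≡ 2^{0} ≡ 1 (mod 7)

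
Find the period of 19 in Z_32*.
Powers of 19 mod 32: 19^1≡19, 19^2≡9, 19^3≡11, 19^4≡17, 19^5≡3, 19^6≡25, 19^7≡27, 19^8≡1. Order = 8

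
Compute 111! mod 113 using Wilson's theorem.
(112)! = (111)! × (112) ≡ -1 mod 113. So (111)! ≡ -1 × (112)^(-1) ≡ (-1)×(-1) = 1 mod 113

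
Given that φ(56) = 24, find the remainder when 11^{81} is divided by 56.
By Euler: 11^{24} ≡ 1 (mod 56) since gcd(11, 56) = 1. 81 = 3×24 + 9. So 11^{81} ≡ 11^{9} ≡ 43 (mod 56)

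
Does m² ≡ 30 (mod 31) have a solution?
By Euler's criterion: 30^{15} ≡ 30 (mod 31). Since this equals -1 (≡ 30), 30 is not a QR.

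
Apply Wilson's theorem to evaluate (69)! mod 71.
(70)! = (69)! × (70) ≡ -1 mod 71. So (69)! ≡ -1 × (70)^(-1) ≡ (-1)×(-1) = 1 mod 71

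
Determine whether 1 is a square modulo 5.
By Euler's criterion: 1^{2} ≡ 1 (mod 5). Since this equals 1, 1 is a QR.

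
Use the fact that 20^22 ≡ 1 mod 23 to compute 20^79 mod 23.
By Fermat: 20^{22} ≡ 1 mod 23. 79 = 3×22 + 13. So 20^{79} ≡ 20^{13} ≡ 14 mod 23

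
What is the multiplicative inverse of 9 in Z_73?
Since 73 is prime, by Fermat 9^(-1) ≡ 9^{71} ≡ 65 (mod 73). Verify: 9 × 65 = 585 ≡ 1 (mod 73)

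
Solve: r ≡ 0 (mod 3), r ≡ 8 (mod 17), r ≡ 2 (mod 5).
M = 3 × 17 × 5 = 255. M₁ = 85, y₁ ≡ 1 (mod 3). M₂ = 15, y₂ ≡ 8 (mod 17). M₃ = 51, y₃ ≡ 1 (mod 5). r = 0×85×1 + 8×15×8 + 2×51×1 ≡ 42 (mod 255)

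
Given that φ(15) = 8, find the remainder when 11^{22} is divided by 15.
By Euler: 11^{8} ≡ 1 (mod 15) since gcd(11, 15) = 1. 22 = 2×8 + 6. So 11^{22} ≡ 11^{6} ≡ 1 (mod 15)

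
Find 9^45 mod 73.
By repeated squaring mod 73: 9^{1}≡9, 9^{2}≡8, 9^{4}≡64, 9^{8}≡8, 9^{16}≡64, 9^{32}≡8. Then 9^{45} = 9^{32+8+4+1} ≡ 8 × 8 × 64 × 9 ≡ 72 mod 73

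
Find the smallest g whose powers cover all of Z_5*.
g = 2. For each prime q|4: 2^{2}≡4, none ≡ 1, so ord_5(2) = 4 and 2 is a primitive root.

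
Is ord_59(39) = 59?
Powers of 39 mod 59: 39^1≡39, 39^2≡46, 39^3≡24, 39^4≡51, 39^5≡42, 39^6≡45, 39^7≡44, 39^8≡5, 39^9≡18, 39^10≡53, 39^11≡2, 39^12≡19, 39^13≡33, 39^14≡48, 39^15≡43, 39^16≡25, 39^17≡31, 39^18≡29, 39^19≡10, 39^20≡36, 39^21≡47, 39^22≡4, 39^23≡38, 39^24≡7, 39^25≡37, 39^26≡27, 39^27≡50, 39^28≡3, 39^29≡58, 39^30≡20, 39^31≡13, 39^32≡35, 39^33≡8, 39^34≡17, 39^35≡14, 39^36≡15, 39^37≡54, 39^38≡41, 39^39≡6, 39^40≡57, 39^41≡40, 39^42≡26, 39^43≡11, 39^44≡16, 39^45≡34, 39^46≡28, 39^47≡30, 39^48≡49, 39^49≡23, 39^50≡12, 39^51≡55, 39^52≡21, 39^53≡52, 39^54≡22, 39^55≡32, 39^56≡9, 39^57≡56, 39^58≡1. Already 39^58≡1, so the order is 58 < 59. No, the actual order is 58.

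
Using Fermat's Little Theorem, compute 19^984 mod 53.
By Fermat: 19^{52} ≡ 1 (mod 53). 984 ≡ 48 (mod 52). So 19^{984} ≡ 19^{48} ≡ 44 (mod 53)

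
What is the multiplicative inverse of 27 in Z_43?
Since 43 is prime, by Fermat 27^(-1) ≡ 27^{41} ≡ 8 (mod 43). Verify: 27 × 8 = 216 ≡ 1 (mod 43)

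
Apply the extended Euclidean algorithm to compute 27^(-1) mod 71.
Extended GCD: 27(-21) + 71(8) = 1. So 27^(-1) ≡ -21 ≡ 50 mod 71. Verify: 27 × 50 = 1350 ≡ 1 mod 71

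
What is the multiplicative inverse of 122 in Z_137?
Since 137 is prime, by Fermat 122^(-1) ≡ 122^{135} ≡ 73 (mod 137). Verify: 122 × 73 = 8906 ≡ 1 (mod 137)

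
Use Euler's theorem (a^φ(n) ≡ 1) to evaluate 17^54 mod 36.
By Euler: 17^{12} ≡ 1 (mod 36) since gcd(17, 36) = 1. 54 = 4×12 + 6. So 17^{54} ≡ 17^{6} ≡ 1 (mod 36)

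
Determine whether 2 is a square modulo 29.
By Euler's criterion: 2^{14} ≡ 28 mod 29. Since this equals -1 (≡ 28), 2 is not a QR.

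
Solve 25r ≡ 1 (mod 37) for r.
Since 37 is prime, by Fermat 25^(-1) ≡ 25^{35} ≡ 3 (mod 37). Verify: 25 × 3 = 75 ≡ 1 (mod 37)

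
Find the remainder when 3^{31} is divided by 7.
By Fermat: 3^{6} ≡ 1 mod 7. 31 = 5×6 + 1. So 3^{31} ≡ 3^{1} ≡ 3 mod 7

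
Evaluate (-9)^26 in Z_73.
By repeated squaring mod 73: (-9)^{1}≡64, (-9)^{2}≡8, (-9)^{4}≡64, (-9)^{8}≡8, (-9)^{16}≡64. Then (-9)^{26} = (-9)^{16+8+2} ≡ 64 × 8 × 8 ≡ 8 mod 73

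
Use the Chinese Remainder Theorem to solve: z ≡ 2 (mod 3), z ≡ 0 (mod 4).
M = 3 × 4 = 12. M₁ = 4, y₁ ≡ 1 (mod 3). M₂ = 3, y₂ ≡ 3 (mod 4). z = 2×4×1 + 0×3×3 ≡ 8 (mod 12)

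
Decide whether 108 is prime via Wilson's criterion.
(107)! mod 108 = 0. Since 0 ≢ -1 (mod 108), 108 is not prime.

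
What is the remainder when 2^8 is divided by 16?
By repeated squaring mod 16: 2^{1}≡2, 2^{2}≡4, 2^{4}≡0, 2^{8}≡0. So 2^{8} ≡ 0 mod 16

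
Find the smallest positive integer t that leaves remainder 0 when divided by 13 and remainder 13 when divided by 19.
M = 13 × 19 = 247. M₁ = 19, y₁ ≡ 11 (mod 13). M₂ = 13, y₂ ≡ 3 (mod 19). t = 0×19×11 + 13×13×3 ≡ 13 (mod 247)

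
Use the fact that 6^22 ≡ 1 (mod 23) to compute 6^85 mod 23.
By Fermat: 6^{22} ≡ 1 (mod 23). 85 = 3×22 + 19. So 6^{85} ≡ 6^{19} ≡ 18 (mod 23)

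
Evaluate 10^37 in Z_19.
Using Fermat: 10^{18} ≡ 1 mod 19. 37 ≡ 1 mod 18. So 10^{37} ≡ 10^{1} ≡ 10 mod 19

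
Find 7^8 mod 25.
By repeated squaring mod 25: 7^{1}≡7, 7^{2}≡24, 7^{4}≡1, 7^{8}≡1. So 7^{8} ≡ 1 mod 25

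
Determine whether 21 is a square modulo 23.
By Euler's criterion: 21^{11} ≡ 22 (mod 23). Since this equals -1 (≡ 22), 21 is not a QR.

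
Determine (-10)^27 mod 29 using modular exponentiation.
By repeated squaring mod 29: (-10)^{1}≡19, (-10)^{2}≡13, (-10)^{4}≡24, (-10)^{8}≡25, (-10)^{16}≡16. Then (-10)^{27} = (-10)^{16+8+2+1} ≡ 16 × 25 × 13 × 19 ≡ 26 mod 29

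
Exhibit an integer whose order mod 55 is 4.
32 has order 4 mod 55 since 32^{4} ≡ 1 mod 55 and no smaller power works.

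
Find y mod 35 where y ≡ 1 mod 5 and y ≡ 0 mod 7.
M = 5 × 7 = 35. M₁ = 7, y₁ ≡ 3 mod 5. M₂ = 5, y₂ ≡ 3 mod 7. y = 1×7×3 + 0×5×3 ≡ 21 mod 35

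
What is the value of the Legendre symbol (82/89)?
(82/89) = 82^{44} mod 89 = -1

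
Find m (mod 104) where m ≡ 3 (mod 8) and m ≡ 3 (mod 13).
M = 8 × 13 = 104. M₁ = 13, y₁ ≡ 5 (mod 8). M₂ = 8, y₂ ≡ 5 (mod 13). m = 3×13×5 + 3×8×5 ≡ 3 (mod 104)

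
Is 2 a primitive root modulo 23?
2^{11} ≡ 1 (mod 23) and 11 < 22, so ord_23(2) = 11 ≠ 22 and 2 is not a primitive root.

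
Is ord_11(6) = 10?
Powers of 6 mod 11: 6^1≡6, 6^2≡3, 6^3≡7, 6^4≡9, 6^5≡10, 6^6≡5, 6^7≡8, 6^8≡4, 6^9≡2, 6^10≡1. First k with 6^k≡1 is k=10. Yes, ord_11(6) = 10.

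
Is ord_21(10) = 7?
Powers of 10 mod 21: 10^1≡10, 10^2≡16, 10^3≡13, 10^4≡4, 10^5≡19, 10^6≡1. Already 10^6≡1, so the order is 6 < 7. No, the actual order is 6.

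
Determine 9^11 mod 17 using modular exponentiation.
By repeated squaring mod 17: 9^{1}≡9, 9^{2}≡13, 9^{4}≡16, 9^{8}≡1. Then 9^{11} = 9^{8+2+1} ≡ 1 × 13 × 9 ≡ 15 mod 17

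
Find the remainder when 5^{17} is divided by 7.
By Fermat: 5^{6} ≡ 1 mod 7. 17 = 2×6 + 5. So 5^{17} ≡ 5^{5} ≡ 3 mod 7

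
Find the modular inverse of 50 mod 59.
Since 59 is prime, by Fermat 50^(-1) ≡ 50^{57} ≡ 13 (mod 59). Verify: 50 × 13 = 650 ≡ 1 (mod 59)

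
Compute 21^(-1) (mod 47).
Since 47 is prime, by Fermat 21^(-1) ≡ 21^{45} ≡ 9 (mod 47). Verify: 21 × 9 = 189 ≡ 1 (mod 47)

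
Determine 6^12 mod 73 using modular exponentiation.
By repeated squaring mod 73: 6^{1}≡6, 6^{2}≡36, 6^{4}≡55, 6^{8}≡32. Then 6^{12} = 6^{8+4} ≡ 32 × 55 ≡ 8 mod 73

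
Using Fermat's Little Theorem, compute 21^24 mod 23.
By Fermat: 21^{22} ≡ 1 mod 23. So 21^{24} = 21^{22} · 21^{2} ≡ 21^{2} ≡ 4 mod 23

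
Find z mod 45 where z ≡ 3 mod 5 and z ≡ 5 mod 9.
M = 5 × 9 = 45. M₁ = 9, y₁ ≡ 4 mod 5. M₂ = 5, y₂ ≡ 2 mod 9. z = 3×9×4 + 5×5×2 ≡ 23 mod 45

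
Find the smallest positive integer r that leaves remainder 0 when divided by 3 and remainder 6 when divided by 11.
M = 3 × 11 = 33. M₁ = 11, y₁ ≡ 2 mod 3. M₂ = 3, y₂ ≡ 4 mod 11. r = 0×11×2 + 6×3×4 ≡ 6 mod 33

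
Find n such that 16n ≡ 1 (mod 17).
Since 17 is prime, by Fermat 16^(-1) ≡ 16^{15} ≡ 16 (mod 17). Verify: 16 × 16 = 256 ≡ 1 (mod 17)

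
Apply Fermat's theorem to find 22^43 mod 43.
By Fermat: 22^{42} ≡ 1 mod 43. So 22^{43} = 22^{42} · 22^{1} ≡ 22^{1} ≡ 22 mod 43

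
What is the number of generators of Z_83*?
Number of primitive roots mod 83 = φ(p-1) = φ(82) = 40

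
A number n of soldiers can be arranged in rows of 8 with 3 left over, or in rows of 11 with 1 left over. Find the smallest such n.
M = 8 × 11 = 88. M₁ = 11, y₁ ≡ 3 mod 8. M₂ = 8, y₂ ≡ 7 mod 11. n = 3×11×3 + 1×8×7 ≡ 67 mod 88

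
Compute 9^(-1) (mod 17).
Since 17 is prime, by Fermat 9^(-1) ≡ 9^{15} ≡ 2 (mod 17). Verify: 9 × 2 = 18 ≡ 1 (mod 17)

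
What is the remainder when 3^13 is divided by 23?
By repeated squaring mod 23: 3^{1}≡3, 3^{2}≡9, 3^{4}≡12, 3^{8}≡6. Then 3^{13} = 3^{8+4+1} ≡ 6 × 12 × 3 ≡ 9 mod 23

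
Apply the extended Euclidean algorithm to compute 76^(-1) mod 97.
Extended GCD: 76(-37) + 97(29) = 1. So 76^(-1) ≡ -37 ≡ 60 (mod 97). Verify: 76 × 60 = 4560 ≡ 1 (mod 97)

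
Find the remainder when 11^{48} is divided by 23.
By Fermat: 11^{22} ≡ 1 (mod 23). 48 = 2×22 + 4. So 11^{48} ≡ 11^{4} ≡ 13 (mod 23)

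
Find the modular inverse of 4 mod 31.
Since 31 is prime, by Fermat 4^(-1) ≡ 4^{29} ≡ 8 mod 31. Verify: 4 × 8 = 32 ≡ 1 mod 31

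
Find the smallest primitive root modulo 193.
g = 5. Powers: [5, 25, 125, 46, 37, 185, 153, 186, 158, 18, ...] generates all 192 non-zero residues.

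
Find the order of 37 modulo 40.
Powers of 37 mod 40: 37^1≡37, 37^2≡9, 37^3≡13, 37^4≡1. Order = 4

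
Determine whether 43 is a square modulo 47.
By Euler's criterion: 43^{23} ≡ 46 (mod 47). Since this equals -1 (≡ 46), 43 is not a QR.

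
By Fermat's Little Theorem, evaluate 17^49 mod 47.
By Fermat: 17^{46} ≡ 1 mod 47. So 17^{49} = 17^{46} · 17^{3} ≡ 17^{3} ≡ 25 mod 47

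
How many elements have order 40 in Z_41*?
A prime p has φ(p-1) primitive roots; here φ(40) = 16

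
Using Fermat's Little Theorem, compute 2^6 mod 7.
By Fermat's Little Theorem, 2^{6} ≡ 1 (mod 7) since 7 is prime and gcd(2, 7) = 1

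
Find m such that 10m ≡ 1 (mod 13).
Since 13 is prime, by Fermat 10^(-1) ≡ 10^{11} ≡ 4 (mod 13). Verify: 10 × 4 = 40 ≡ 1 (mod 13)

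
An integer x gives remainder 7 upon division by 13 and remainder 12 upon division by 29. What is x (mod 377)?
M = 13 × 29 = 377. M₁ = 29, y₁ ≡ 9 (mod 13). M₂ = 13, y₂ ≡ 9 (mod 29). x = 7×29×9 + 12×13×9 ≡ 215 (mod 377)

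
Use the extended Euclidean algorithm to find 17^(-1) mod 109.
Extended GCD: 17(-32) + 109(5) = 1. So 17^(-1) ≡ -32 ≡ 77 (mod 109). Verify: 17 × 77 = 1309 ≡ 1 (mod 109)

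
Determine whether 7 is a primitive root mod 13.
ord_13(7) divides 12. For each prime q|12: 7^{6}≡12, 7^{4}≡9, none ≡ 1. So 7 has order 12 and is a primitive root mod 13.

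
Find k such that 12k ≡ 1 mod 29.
Since 29 is prime, by Fermat 12^(-1) ≡ 12^{27} ≡ 17 mod 29. Verify: 12 × 17 = 204 ≡ 1 mod 29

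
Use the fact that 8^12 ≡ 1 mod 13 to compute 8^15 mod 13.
By Fermat: 8^{12} ≡ 1 mod 13. So 8^{15} = 8^{12} · 8^{3} ≡ 8^{3} ≡ 5 mod 13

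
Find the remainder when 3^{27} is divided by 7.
By Fermat: 3^{6} ≡ 1 mod 7. 27 = 4×6 + 3. So 3^{27} ≡ 3^{3} ≡ 6 mod 7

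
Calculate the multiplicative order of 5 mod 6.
Powers of 5 mod 6: 5^1≡5, 5^2≡1. So the order of 5 is 2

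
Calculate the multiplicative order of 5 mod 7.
Powers of 5 mod 7: 5^1≡5, 5^2≡4, 5^3≡6, 5^4≡2, 5^5≡3, 5^6≡1. Order = 6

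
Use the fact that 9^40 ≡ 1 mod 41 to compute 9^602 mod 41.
By Fermat: 9^{40} ≡ 1 mod 41. 602 ≡ 2 mod 40. So 9^{602} ≡ 9^{2} ≡ 40 mod 41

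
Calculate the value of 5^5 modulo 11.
By repeated squaring mod 11: 5^{1}≡5, 5^{2}≡3, 5^{4}≡9. Then 5^{5} = 5^{4+1} ≡ 9 × 5 ≡ 1 mod 11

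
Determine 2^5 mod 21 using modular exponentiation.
By repeated squaring (mod 21): 2^{1}≡2, 2^{2}≡4, 2^{4}≡16. Then 2^{5} = 2^{4+1} ≡ 16 × 2 ≡ 11 (mod 21)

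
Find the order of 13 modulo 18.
Powers of 13 mod 18: 13^1≡13, 13^2≡7, 13^3≡1. ord_18(13) = 3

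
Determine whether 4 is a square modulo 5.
By Euler's criterion: 4^{2} ≡ 1 mod 5. Since this equals 1, 4 is a QR.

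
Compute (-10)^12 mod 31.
By repeated squaring mod 31: (-10)^{1}≡21, (-10)^{2}≡7, (-10)^{4}≡18, (-10)^{8}≡14. Then (-10)^{12} = (-10)^{8+4} ≡ 14 × 18 ≡ 4 mod 31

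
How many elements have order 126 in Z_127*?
Number of primitive roots mod 127 = φ(p-1) = φ(126) = 36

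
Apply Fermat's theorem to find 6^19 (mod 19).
By Fermat: 6^{18} ≡ 1 (mod 19). So 6^{19} = 6^{18} · 6^{1} ≡ 6^{1} ≡ 6 (mod 19)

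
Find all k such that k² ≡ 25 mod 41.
The square roots of 25 mod 41 are 36 and 5. Verify: 36² = 1296 ≡ 25 mod 41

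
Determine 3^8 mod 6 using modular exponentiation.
By repeated squaring mod 6: 3^{1}≡3, 3^{2}≡3, 3^{4}≡3, 3^{8}≡3. So 3^{8} ≡ 3 mod 6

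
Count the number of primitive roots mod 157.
Number of primitive roots mod 157 = φ(p-1) = φ(156) = 48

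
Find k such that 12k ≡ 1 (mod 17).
Since 17 is prime, by Fermat 12^(-1) ≡ 12^{15} ≡ 10 (mod 17). Verify: 12 × 10 = 120 ≡ 1 (mod 17)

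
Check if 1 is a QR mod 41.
By Euler's criterion: 1^{20} ≡ 1 mod 41. Since this equals 1, 1 is a QR.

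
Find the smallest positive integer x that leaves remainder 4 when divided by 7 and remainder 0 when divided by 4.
M = 7 × 4 = 28. M₁ = 4, y₁ ≡ 2 (mod 7). M₂ = 7, y₂ ≡ 3 (mod 4). x = 4×4×2 + 0×7×3 ≡ 4 (mod 28)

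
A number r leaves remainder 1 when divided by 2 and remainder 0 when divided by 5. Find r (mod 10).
M = 2 × 5 = 10. M₁ = 5, y₁ ≡ 1 (mod 2). M₂ = 2, y₂ ≡ 3 (mod 5). r = 1×5×1 + 0×2×3 ≡ 5 (mod 10)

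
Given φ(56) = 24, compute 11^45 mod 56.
By Euler: 11^{24} ≡ 1 (mod 56) since gcd(11, 56) = 1. 45 = 1×24 + 21. So 11^{45} ≡ 11^{21} ≡ 43 (mod 56)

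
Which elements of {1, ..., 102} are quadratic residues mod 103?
QRs mod 103: {1, 2, 4, 7, 8, 9, 13, 14, 15, 16, 17, 18, 19, 23, 25, 26, 28, 29, 30, 32, 33, 34, 36, 38, 41, 46, 49, 50, 52, 55, 56, 58, 59, 60, 61, 63, 64, 66, 68, 72, 76, 79, 81, 82, 83, 91, 92, 93, 97, 98, 100}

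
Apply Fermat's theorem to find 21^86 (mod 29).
By Fermat: 21^{28} ≡ 1 (mod 29). 86 = 3×28 + 2. So 21^{86} ≡ 21^{2} ≡ 6 (mod 29)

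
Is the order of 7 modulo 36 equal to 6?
Powers of 7 mod 36: 7^1≡7, 7^2≡13, 7^3≡19, 7^4≡25, 7^5≡31, 7^6≡1. First k with 7^k≡1 is k=6. Yes, ord_36(7) = 6.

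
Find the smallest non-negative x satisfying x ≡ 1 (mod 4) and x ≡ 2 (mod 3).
M = 4 × 3 = 12. M₁ = 3, y₁ ≡ 3 (mod 4). M₂ = 4, y₂ ≡ 1 (mod 3). x = 1×3×3 + 2×4×1 ≡ 5 (mod 12)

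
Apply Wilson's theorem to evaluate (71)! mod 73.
(72)! = (71)! × (72) ≡ -1 mod 73. So (71)! ≡ -1 × (72)^(-1) ≡ (-1)×(-1) = 1 mod 73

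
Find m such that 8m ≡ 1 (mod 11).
Since 11 is prime, by Fermat 8^(-1) ≡ 8^{9} ≡ 7 (mod 11). Verify: 8 × 7 = 56 ≡ 1 (mod 11)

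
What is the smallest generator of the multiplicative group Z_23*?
g = 5. For each prime q|22: 5^{11}≡22, 5^{2}≡2, none ≡ 1, so ord_23(5) = 22 and 5 is a primitive root.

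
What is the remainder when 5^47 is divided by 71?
By repeated squaring mod 71: 5^{1}≡5, 5^{2}≡25, 5^{4}≡57, 5^{8}≡54, 5^{16}≡5, 5^{32}≡25. Then 5^{47} = 5^{32+8+4+2+1} ≡ 25 × 54 × 57 × 25 × 5 ≡ 25 mod 71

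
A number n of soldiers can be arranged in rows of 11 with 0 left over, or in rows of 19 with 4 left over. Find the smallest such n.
M = 11 × 19 = 209. M₁ = 19, y₁ ≡ 7 mod 11. M₂ = 11, y₂ ≡ 7 mod 19. n = 0×19×7 + 4×11×7 ≡ 99 mod 209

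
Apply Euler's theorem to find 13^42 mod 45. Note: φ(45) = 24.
By Euler: 13^{24} ≡ 1 mod 45 since gcd(13, 45) = 1. 42 = 1×24 + 18. So 13^{42} ≡ 13^{18} ≡ 19 mod 45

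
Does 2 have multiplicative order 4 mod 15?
Powers of 2 mod 15: 2^1≡2, 2^2≡4, 2^3≡8, 2^4≡1. First k with 2^k≡1 is k=4. Yes, ord_15(2) = 4.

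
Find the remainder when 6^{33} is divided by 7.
By Fermat: 6^{6} ≡ 1 mod 7. 33 = 5×6 + 3. So 6^{33} ≡ 6^{3} ≡ 6 mod 7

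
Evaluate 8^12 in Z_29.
By repeated squaring mod 29: 8^{1}≡8, 8^{2}≡6, 8^{4}≡7, 8^{8}≡20. Then 8^{12} = 8^{8+4} ≡ 20 × 7 ≡ 24 mod 29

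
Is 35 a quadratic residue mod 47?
By Euler's criterion: 35^{23} ≡ 46 (mod 47). Since this equals -1 (≡ 46), 35 is not a QR.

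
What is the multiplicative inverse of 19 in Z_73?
Since 73 is prime, by Fermat 19^(-1) ≡ 19^{71} ≡ 50 mod 73. Verify: 19 × 50 = 950 ≡ 1 mod 73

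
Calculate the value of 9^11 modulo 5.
Using Fermat: 9^{4} ≡ 1 mod 5. 11 ≡ 3 mod 4. So 9^{11} ≡ 9^{3} ≡ 4 mod 5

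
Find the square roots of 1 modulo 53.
The square roots of 1 mod 53 are 1 and 52. Verify: 1² = 1 ≡ 1 (mod 53)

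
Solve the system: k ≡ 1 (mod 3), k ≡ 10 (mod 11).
M = 3 × 11 = 33. M₁ = 11, y₁ ≡ 2 (mod 3). M₂ = 3, y₂ ≡ 4 (mod 11). k = 1×11×2 + 10×3×4 ≡ 10 (mod 33)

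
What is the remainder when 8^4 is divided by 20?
8^{4} = 4096 ≡ 16 mod 20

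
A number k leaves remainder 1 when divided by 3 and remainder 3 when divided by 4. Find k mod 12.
M = 3 × 4 = 12. M₁ = 4, y₁ ≡ 1 mod 3. M₂ = 3, y₂ ≡ 3 mod 4. k = 1×4×1 + 3×3×3 ≡ 7 mod 12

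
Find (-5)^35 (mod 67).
By repeated squaring (mod 67): (-5)^{1}≡62, (-5)^{2}≡25, (-5)^{4}≡22, (-5)^{8}≡15, (-5)^{16}≡24, (-5)^{32}≡40. Then (-5)^{35} = (-5)^{32+2+1} ≡ 40 × 25 × 62 ≡ 25 (mod 67)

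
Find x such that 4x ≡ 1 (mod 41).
Since 41 is prime, by Fermat 4^(-1) ≡ 4^{39} ≡ 31 (mod 41). Verify: 4 × 31 = 124 ≡ 1 (mod 41)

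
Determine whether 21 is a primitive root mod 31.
ord_31(21) divides 30. For each prime q|30: 21^{15}≡30, 21^{10}≡5, 21^{6}≡2, none ≡ 1. So 21 has order 30 and is a primitive root mod 31.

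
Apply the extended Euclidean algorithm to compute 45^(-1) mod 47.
Extended GCD: 45(23) + 47(-22) = 1. So 45^(-1) ≡ 23 mod 47. Verify: 45 × 23 = 1035 ≡ 1 mod 47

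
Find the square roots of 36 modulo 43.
The square roots of 36 mod 43 are 6 and 37. Verify: 6² = 36 ≡ 36 mod 43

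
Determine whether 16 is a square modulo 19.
By Euler's criterion: 16^{9} ≡ 1 (mod 19). Since this equals 1, 16 is a QR.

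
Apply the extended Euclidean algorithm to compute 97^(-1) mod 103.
Extended GCD: 97(17) + 103(-16) = 1. So 97^(-1) ≡ 17 (mod 103). Verify: 97 × 17 = 1649 ≡ 1 (mod 103)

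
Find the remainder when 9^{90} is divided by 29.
By Fermat: 9^{28} ≡ 1 (mod 29). 90 = 3×28 + 6. So 9^{90} ≡ 9^{6} ≡ 16 (mod 29)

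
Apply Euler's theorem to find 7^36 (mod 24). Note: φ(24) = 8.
By Euler: 7^{8} ≡ 1 (mod 24) since gcd(7, 24) = 1. 36 = 4×8 + 4. So 7^{36} ≡ 7^{4} ≡ 1 (mod 24)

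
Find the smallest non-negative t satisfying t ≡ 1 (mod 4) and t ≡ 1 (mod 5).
M = 4 × 5 = 20. M₁ = 5, y₁ ≡ 1 (mod 4). M₂ = 4, y₂ ≡ 4 (mod 5). t = 1×5×1 + 1×4×4 ≡ 1 (mod 20)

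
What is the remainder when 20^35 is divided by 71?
By repeated squaring mod 71: 20^{1}≡20, 20^{2}≡45, 20^{4}≡37, 20^{8}≡20, 20^{16}≡45, 20^{32}≡37. Then 20^{35} = 20^{32+2+1} ≡ 37 × 45 × 20 ≡ 1 mod 71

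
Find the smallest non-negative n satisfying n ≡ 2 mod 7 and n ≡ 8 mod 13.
M = 7 × 13 = 91. M₁ = 13, y₁ ≡ 6 mod 7. M₂ = 7, y₂ ≡ 2 mod 13. n = 2×13×6 + 8×7×2 ≡ 86 mod 91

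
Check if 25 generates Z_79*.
25^{39} ≡ 1 (mod 79) and 39 < 78, so ord_79(25) = 39 ≠ 78 and 25 is not a primitive root.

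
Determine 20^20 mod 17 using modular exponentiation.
Using Fermat: 20^{16} ≡ 1 mod 17. 20 ≡ 4 mod 16. So 20^{20} ≡ 20^{4} ≡ 13 mod 17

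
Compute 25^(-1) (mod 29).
Since 29 is prime, by Fermat 25^(-1) ≡ 25^{27} ≡ 7 (mod 29). Verify: 25 × 7 = 175 ≡ 1 (mod 29)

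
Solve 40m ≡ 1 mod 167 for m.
Since 167 is prime, by Fermat 40^(-1) ≡ 40^{165} ≡ 71 mod 167. Verify: 40 × 71 = 2840 ≡ 1 mod 167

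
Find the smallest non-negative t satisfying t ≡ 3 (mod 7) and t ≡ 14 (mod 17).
M = 7 × 17 = 119. M₁ = 17, y₁ ≡ 5 (mod 7). M₂ = 7, y₂ ≡ 5 (mod 17). t = 3×17×5 + 14×7×5 ≡ 31 (mod 119)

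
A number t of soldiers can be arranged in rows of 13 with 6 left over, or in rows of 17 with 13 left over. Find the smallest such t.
M = 13 × 17 = 221. M₁ = 17, y₁ ≡ 10 (mod 13). M₂ = 13, y₂ ≡ 4 (mod 17). t = 6×17×10 + 13×13×4 ≡ 149 (mod 221)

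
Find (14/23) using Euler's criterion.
(14/23) = 14^{11} mod 23 = -1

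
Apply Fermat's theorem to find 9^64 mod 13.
By Fermat: 9^{12} ≡ 1 mod 13. 64 = 5×12 + 4. So 9^{64} ≡ 9^{4} ≡ 9 mod 13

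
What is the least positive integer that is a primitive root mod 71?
g = 7. Powers: [7, 49, 59, 58, 51, 2, 14, ...] generates all 70 non-zero residues.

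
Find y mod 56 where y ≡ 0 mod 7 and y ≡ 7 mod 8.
M = 7 × 8 = 56. M₁ = 8, y₁ ≡ 1 mod 7. M₂ = 7, y₂ ≡ 7 mod 8. y = 0×8×1 + 7×7×7 ≡ 7 mod 56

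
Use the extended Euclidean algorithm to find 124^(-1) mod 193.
Extended GCD: 124(-14) + 193(9) = 1. So 124^(-1) ≡ -14 ≡ 179 mod 193. Verify: 124 × 179 = 22196 ≡ 1 mod 193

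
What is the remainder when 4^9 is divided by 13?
By repeated squaring mod 13: 4^{1}≡4, 4^{2}≡3, 4^{4}≡9, 4^{8}≡3. Then 4^{9} = 4^{8+1} ≡ 3 × 4 ≡ 12 mod 13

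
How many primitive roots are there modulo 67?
Number of primitive roots mod 67 = φ(p-1) = φ(66) = 20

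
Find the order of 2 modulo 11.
Powers of 2 mod 11: 2^1≡2, 2^2≡4, 2^3≡8, 2^4≡5, 2^5≡10, 2^6≡9, 2^7≡7, 2^8≡3, 2^9≡6, 2^10≡1. So the order of 2 is 10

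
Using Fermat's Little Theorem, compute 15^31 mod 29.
By Fermat: 15^{28} ≡ 1 (mod 29). So 15^{31} = 15^{28} · 15^{3} ≡ 15^{3} ≡ 11 (mod 29)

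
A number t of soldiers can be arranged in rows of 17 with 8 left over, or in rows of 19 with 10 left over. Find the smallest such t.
M = 17 × 19 = 323. M₁ = 19, y₁ ≡ 9 (mod 17). M₂ = 17, y₂ ≡ 9 (mod 19). t = 8×19×9 + 10×17×9 ≡ 314 (mod 323)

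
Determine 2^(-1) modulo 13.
Since 13 is prime, by Fermat 2^(-1) ≡ 2^{11} ≡ 7 (mod 13). Verify: 2 × 7 = 14 ≡ 1 (mod 13)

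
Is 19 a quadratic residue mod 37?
By Euler's criterion: 19^{18} ≡ 36 (mod 37). Since this equals -1 (≡ 36), 19 is not a QR.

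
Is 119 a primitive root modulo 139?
ord_139(119) divides 138. For each prime q|138: 119^{69}≡138, 119^{46}≡96, 119^{6}≡91, none ≡ 1. So 119 has order 138 and is a primitive root mod 139.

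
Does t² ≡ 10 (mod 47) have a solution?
By Euler's criterion: 10^{23} ≡ 46 (mod 47). Since this equals -1 (≡ 46), 10 is not a QR.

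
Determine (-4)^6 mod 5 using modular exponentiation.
Using Fermat: (-4)^{4} ≡ 1 (mod 5). 6 ≡ 2 (mod 4). So (-4)^{6} ≡ (-4)^{2} ≡ 1 (mod 5)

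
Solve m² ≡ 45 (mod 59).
The square roots of 45 mod 59 are 35 and 24. Verify: 35² = 1225 ≡ 45 (mod 59)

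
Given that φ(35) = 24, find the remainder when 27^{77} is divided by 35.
By Euler: 27^{24} ≡ 1 (mod 35) since gcd(27, 35) = 1. 77 = 3×24 + 5. So 27^{77} ≡ 27^{5} ≡ 27 (mod 35)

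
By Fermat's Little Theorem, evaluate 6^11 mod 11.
By Fermat: 6^{10} ≡ 1 mod 11. So 6^{11} = 6^{10} · 6^{1} ≡ 6^{1} ≡ 6 mod 11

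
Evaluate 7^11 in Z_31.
By repeated squaring (mod 31): 7^{1}≡7, 7^{2}≡18, 7^{4}≡14, 7^{8}≡10. Then 7^{11} = 7^{8+2+1} ≡ 10 × 18 × 7 ≡ 20 (mod 31)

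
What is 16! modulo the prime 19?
(18)! = (16)! × (17) × (18) ≡ -1 (mod 19). So (16)! ≡ -1 × [(18)(17)]^(-1) ≡ 9 (mod 19)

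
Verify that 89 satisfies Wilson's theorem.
(88)! mod 89 = 88. Since this equals -1 (mod 89), Wilson confirms 89 is prime.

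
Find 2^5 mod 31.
By repeated squaring mod 31: 2^{1}≡2, 2^{2}≡4, 2^{4}≡16. Then 2^{5} = 2^{4+1} ≡ 16 × 2 ≡ 1 mod 31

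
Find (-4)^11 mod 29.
By repeated squaring mod 29: (-4)^{1}≡25, (-4)^{2}≡16, (-4)^{4}≡24, (-4)^{8}≡25. Then (-4)^{11} = (-4)^{8+2+1} ≡ 25 × 16 × 25 ≡ 24 mod 29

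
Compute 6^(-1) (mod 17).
Since 17 is prime, by Fermat 6^(-1) ≡ 6^{15} ≡ 3 (mod 17). Verify: 6 × 3 = 18 ≡ 1 (mod 17)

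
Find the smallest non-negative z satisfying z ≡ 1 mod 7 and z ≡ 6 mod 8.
M = 7 × 8 = 56. M₁ = 8, y₁ ≡ 1 mod 7. M₂ = 7, y₂ ≡ 7 mod 8. z = 1×8×1 + 6×7×7 ≡ 22 mod 56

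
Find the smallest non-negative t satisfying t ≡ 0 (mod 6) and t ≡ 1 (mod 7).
M = 6 × 7 = 42. M₁ = 7, y₁ ≡ 1 (mod 6). M₂ = 6, y₂ ≡ 6 (mod 7). t = 0×7×1 + 1×6×6 ≡ 36 (mod 42)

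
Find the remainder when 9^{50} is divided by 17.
By Fermat: 9^{16} ≡ 1 mod 17. 50 = 3×16 + 2. So 9^{50} ≡ 9^{2} ≡ 13 mod 17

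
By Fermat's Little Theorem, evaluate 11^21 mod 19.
By Fermat: 11^{18} ≡ 1 mod 19. So 11^{21} = 11^{18} · 11^{3} ≡ 11^{3} ≡ 1 mod 19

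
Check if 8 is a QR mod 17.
By Euler's criterion: 8^{8} ≡ 1 (mod 17). Since this equals 1, 8 is a QR.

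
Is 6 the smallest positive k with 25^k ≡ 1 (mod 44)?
Powers of 25 mod 44: 25^1≡25, 25^2≡9, 25^3≡5, 25^4≡37, 25^5≡1. Already 25^5≡1, so the order is 5 < 6. No, the actual order is 5.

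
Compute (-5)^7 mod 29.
By repeated squaring (mod 29): (-5)^{1}≡24, (-5)^{2}≡25, (-5)^{4}≡16. Then (-5)^{7} = (-5)^{4+2+1} ≡ 16 × 25 × 24 ≡ 1 (mod 29)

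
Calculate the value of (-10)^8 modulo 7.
Using Fermat: (-10)^{6} ≡ 1 (mod 7). 8 ≡ 2 (mod 6). So (-10)^{8} ≡ (-10)^{2} ≡ 2 (mod 7)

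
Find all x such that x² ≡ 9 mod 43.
The square roots of 9 mod 43 are 40 and 3. Verify: 40² = 1600 ≡ 9 mod 43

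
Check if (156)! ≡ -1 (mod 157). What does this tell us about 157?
(156)! mod 157 = 156. Since this equals -1 (mod 157), Wilson confirms 157 is prime.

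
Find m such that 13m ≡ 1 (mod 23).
Since 23 is prime, by Fermat 13^(-1) ≡ 13^{21} ≡ 16 (mod 23). Verify: 13 × 16 = 208 ≡ 1 (mod 23)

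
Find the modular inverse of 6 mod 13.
Since 13 is prime, by Fermat 6^(-1) ≡ 6^{11} ≡ 11 (mod 13). Verify: 6 × 11 = 66 ≡ 1 (mod 13)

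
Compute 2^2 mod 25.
2^{2} = 4 ≡ 4 (mod 25)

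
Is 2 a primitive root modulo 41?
2^{20} ≡ 1 (mod 41) and 20 < 40, so ord_41(2) = 20 ≠ 40 and 2 is not a primitive root.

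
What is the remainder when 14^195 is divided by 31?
Using Fermat: 14^{30} ≡ 1 (mod 31). 195 ≡ 15 (mod 30). So 14^{195} ≡ 14^{15} ≡ 1 (mod 31)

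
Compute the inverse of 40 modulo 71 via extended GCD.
Extended GCD: 40(16) + 71(-9) = 1. So 40^(-1) ≡ 16 (mod 71). Verify: 40 × 16 = 640 ≡ 1 (mod 71)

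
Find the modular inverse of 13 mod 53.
Since 53 is prime, by Fermat 13^(-1) ≡ 13^{51} ≡ 49 (mod 53). Verify: 13 × 49 = 637 ≡ 1 (mod 53)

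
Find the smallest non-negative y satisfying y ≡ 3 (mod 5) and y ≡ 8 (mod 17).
M = 5 × 17 = 85. M₁ = 17, y₁ ≡ 3 (mod 5). M₂ = 5, y₂ ≡ 7 (mod 17). y = 3×17×3 + 8×5×7 ≡ 8 (mod 85)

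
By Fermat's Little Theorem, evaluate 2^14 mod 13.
By Fermat: 2^{12} ≡ 1 mod 13. So 2^{14} = 2^{12} · 2^{2} ≡ 2^{2} ≡ 4 mod 13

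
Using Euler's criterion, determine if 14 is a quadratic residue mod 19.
By Euler's criterion: 14^{9} ≡ 18 (mod 19). Since this equals -1 (≡ 18), 14 is not a QR.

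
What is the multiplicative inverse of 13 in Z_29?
Since 29 is prime, by Fermat 13^(-1) ≡ 13^{27} ≡ 9 mod 29. Verify: 13 × 9 = 117 ≡ 1 mod 29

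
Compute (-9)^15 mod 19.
By repeated squaring (mod 19): (-9)^{1}≡10, (-9)^{2}≡5, (-9)^{4}≡6, (-9)^{8}≡17. Then (-9)^{15} = (-9)^{8+4+2+1} ≡ 17 × 6 × 5 × 10 ≡ 8 (mod 19)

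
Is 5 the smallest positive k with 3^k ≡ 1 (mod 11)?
Powers of 3 mod 11: 3^1≡3, 3^2≡9, 3^3≡5, 3^4≡4, 3^5≡1. First k with 3^k≡1 is k=5. Yes, ord_11(3) = 5.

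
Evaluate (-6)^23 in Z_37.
By repeated squaring mod 37: (-6)^{1}≡31, (-6)^{2}≡36, (-6)^{4}≡1, (-6)^{8}≡1, (-6)^{16}≡1. Then (-6)^{23} = (-6)^{16+4+2+1} ≡ 1 × 1 × 36 × 31 ≡ 6 mod 37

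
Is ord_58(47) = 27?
Powers of 47 mod 58: 47^1≡47, 47^2≡5, 47^3≡3, 47^4≡25, 47^5≡15, 47^6≡9, 47^7≡17, 47^8≡45, 47^9≡27, 47^10≡51, 47^11≡19, 47^12≡23, 47^13≡37, 47^14≡57, 47^15≡11, 47^16≡53, 47^17≡55, 47^18≡33, 47^19≡43, 47^20≡49, 47^21≡41, 47^22≡13, 47^23≡31, 47^24≡7, 47^25≡39, 47^26≡35, 47^27≡21, 47^28≡1. 47^27≡21≢1, so ord ≠ 27. No, the actual order is 28.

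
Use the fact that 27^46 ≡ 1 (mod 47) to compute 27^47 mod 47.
By Fermat: 27^{46} ≡ 1 (mod 47). So 27^{47} = 27^{46} · 27^{1} ≡ 27^{1} ≡ 27 (mod 47)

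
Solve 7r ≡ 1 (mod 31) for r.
Since 31 is prime, by Fermat 7^(-1) ≡ 7^{29} ≡ 9 (mod 31). Verify: 7 × 9 = 63 ≡ 1 (mod 31)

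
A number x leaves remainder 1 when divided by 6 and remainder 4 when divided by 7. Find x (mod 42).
M = 6 × 7 = 42. M₁ = 7, y₁ ≡ 1 (mod 6). M₂ = 6, y₂ ≡ 6 (mod 7). x = 1×7×1 + 4×6×6 ≡ 25 (mod 42)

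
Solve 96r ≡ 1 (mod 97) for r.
Since 97 is prime, by Fermat 96^(-1) ≡ 96^{95} ≡ 96 (mod 97). Verify: 96 × 96 = 9216 ≡ 1 (mod 97)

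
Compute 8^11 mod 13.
By repeated squaring mod 13: 8^{1}≡8, 8^{2}≡12, 8^{4}≡1, 8^{8}≡1. Then 8^{11} = 8^{8+2+1} ≡ 1 × 12 × 8 ≡ 5 mod 13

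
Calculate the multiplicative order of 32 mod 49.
Powers of 32 mod 49: 32^1≡32, 32^2≡44, 32^3≡36, 32^4≡25, 32^5≡16, 32^6≡22, 32^7≡18, 32^8≡37, 32^9≡8, 32^10≡11, 32^11≡9, 32^12≡43, 32^13≡4, 32^14≡30, 32^15≡29, 32^16≡46, 32^17≡2, 32^18≡15, 32^19≡39, 32^20≡23, 32^21≡1. Order = 21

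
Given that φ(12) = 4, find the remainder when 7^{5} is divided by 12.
By Euler: 7^{4} ≡ 1 (mod 12) since gcd(7, 12) = 1. 5 = 1×4 + 1. So 7^{5} ≡ 7^{1} ≡ 7 (mod 12)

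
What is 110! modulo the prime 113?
(112)! = (110)! × (111) × (112) ≡ -1 (mod 113). So (110)! ≡ -1 × [(112)(111)]^(-1) ≡ 56 (mod 113)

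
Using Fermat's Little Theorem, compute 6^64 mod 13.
By Fermat: 6^{12} ≡ 1 mod 13. 64 = 5×12 + 4. So 6^{64} ≡ 6^{4} ≡ 9 mod 13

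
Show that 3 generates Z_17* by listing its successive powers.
3^1, 3^2, ..., 3^{16} mod 17: [3, 9, 10, 13, 5, 15, 11, 16, 14, 8, 7, 4, 12, 2, 6, 1]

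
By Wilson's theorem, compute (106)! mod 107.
By Wilson's theorem, (106)! ≡ -1 ≡ 106 mod 107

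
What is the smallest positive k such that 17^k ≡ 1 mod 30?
Powers of 17 mod 30: 17^1≡17, 17^2≡19, 17^3≡23, 17^4≡1. ord_30(17) = 4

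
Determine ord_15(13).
Powers of 13 mod 15: 13^1≡13, 13^2≡4, 13^3≡7, 13^4≡1. So the order of 13 is 4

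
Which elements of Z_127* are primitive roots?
There are φ(126) = 36 primitive roots mod 127: {3, 6, 7, 12, 14, 23, 29, 39, 43, 45, 46, 48, 53, 55, 56, 57, 58, 65, 67, 78, 83, 85, 86, 91, 92, 93, 96, 97, 101, 106, 109, 110, 112, 114, 116, 118}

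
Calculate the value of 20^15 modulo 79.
By repeated squaring (mod 79): 20^{1}≡20, 20^{2}≡5, 20^{4}≡25, 20^{8}≡72. Then 20^{15} = 20^{8+4+2+1} ≡ 72 × 25 × 5 × 20 ≡ 38 (mod 79)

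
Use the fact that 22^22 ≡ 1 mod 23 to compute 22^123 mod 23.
By Fermat: 22^{22} ≡ 1 mod 23. 123 = 5×22 + 13. So 22^{123} ≡ 22^{13} ≡ 22 mod 23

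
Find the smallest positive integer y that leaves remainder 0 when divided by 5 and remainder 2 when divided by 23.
M = 5 × 23 = 115. M₁ = 23, y₁ ≡ 2 mod 5. M₂ = 5, y₂ ≡ 14 mod 23. y = 0×23×2 + 2×5×14 ≡ 25 mod 115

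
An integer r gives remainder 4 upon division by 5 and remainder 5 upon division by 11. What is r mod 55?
M = 5 × 11 = 55. M₁ = 11, y₁ ≡ 1 mod 5. M₂ = 5, y₂ ≡ 9 mod 11. r = 4×11×1 + 5×5×9 ≡ 49 mod 55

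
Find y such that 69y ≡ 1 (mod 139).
Since 139 is prime, by Fermat 69^(-1) ≡ 69^{137} ≡ 137 (mod 139). Verify: 69 × 137 = 9453 ≡ 1 (mod 139)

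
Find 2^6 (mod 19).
By repeated squaring (mod 19): 2^{1}≡2, 2^{2}≡4, 2^{4}≡16. Then 2^{6} = 2^{4+2} ≡ 16 × 4 ≡ 7 (mod 19)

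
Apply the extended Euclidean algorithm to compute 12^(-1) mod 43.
Extended GCD: 12(18) + 43(-5) = 1. So 12^(-1) ≡ 18 mod 43. Verify: 12 × 18 = 216 ≡ 1 mod 43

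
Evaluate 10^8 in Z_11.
By repeated squaring (mod 11): 10^{1}≡10, 10^{2}≡1, 10^{4}≡1, 10^{8}≡1. So 10^{8} ≡ 1 (mod 11)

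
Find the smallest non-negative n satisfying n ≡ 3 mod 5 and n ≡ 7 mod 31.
M = 5 × 31 = 155. M₁ = 31, y₁ ≡ 1 mod 5. M₂ = 5, y₂ ≡ 25 mod 31. n = 3×31×1 + 7×5×25 ≡ 38 mod 155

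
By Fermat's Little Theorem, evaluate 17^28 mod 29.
By Fermat's Little Theorem, 17^{28} ≡ 1 (mod 29) since 29 is prime and gcd(17, 29) = 1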